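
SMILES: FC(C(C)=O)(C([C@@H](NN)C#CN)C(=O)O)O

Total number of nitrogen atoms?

The symbol for nitrogen appears 3 times in the SMILES.

3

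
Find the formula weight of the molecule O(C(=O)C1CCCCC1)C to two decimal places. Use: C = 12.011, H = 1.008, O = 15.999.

142.20

Molecular formula: C8H14O2.
M = 8×12.011 + 14×1.008 + 2×15.999 = 142.20 g/mol.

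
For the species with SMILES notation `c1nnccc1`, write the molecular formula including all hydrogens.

C4H4N2

Heavy atoms from the SMILES: 4 C, 2 N.
Implicit hydrogens by atom environment:
  4 × C (aromatic): 1 H each → 4
  2 × N (aromatic): no H
  Total hydrogens = 4.
Molecular formula: C4H4N2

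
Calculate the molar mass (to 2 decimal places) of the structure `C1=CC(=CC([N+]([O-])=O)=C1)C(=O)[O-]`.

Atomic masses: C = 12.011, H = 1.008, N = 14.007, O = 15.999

Molecular formula: C7H4NO4-.
M = 7×12.011 + 4×1.008 + 1×14.007 + 4×15.999 = 166.11 g/mol.

166.11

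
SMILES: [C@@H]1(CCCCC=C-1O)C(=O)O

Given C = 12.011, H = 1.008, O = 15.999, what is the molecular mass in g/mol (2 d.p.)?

Molecular formula: C8H12O3.
M = 8×12.011 + 12×1.008 + 3×15.999 = 156.18 g/mol.

156.18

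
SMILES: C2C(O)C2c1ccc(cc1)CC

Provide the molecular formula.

C11H14O

Heavy atoms from the SMILES: 11 C, 1 O.
Implicit hydrogens by atom environment:
  4 × C (aromatic): 1 H each → 4
  2 × C: 2 H each → 4
  2 × C: 1 H each → 2
  2 × C (aromatic): no H
  1 × C: 3 H
  1 × O: 1 H
  Total hydrogens = 14.
Molecular formula: C11H14O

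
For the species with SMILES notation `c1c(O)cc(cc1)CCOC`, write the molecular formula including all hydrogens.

Heavy atoms from the SMILES: 9 C, 2 O.
Implicit hydrogens by atom environment:
  4 × C (aromatic): 1 H each → 4
  2 × C: 2 H each → 4
  2 × C (aromatic): no H
  1 × C: 3 H
  1 × O: 1 H
  1 × O: no H
  Total hydrogens = 12.
Molecular formula: C9H12O2

C9H12O2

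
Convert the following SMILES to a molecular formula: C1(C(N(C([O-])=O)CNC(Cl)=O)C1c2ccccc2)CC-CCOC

Heavy atoms from the SMILES: 17 C, 1 Cl, 2 N, 4 O.
Implicit hydrogens by atom environment:
  5 × C: 2 H each → 10
  5 × C (aromatic): 1 H each → 5
  3 × C: 1 H each → 3
  3 × O: no H
  2 × C: no H
  1 × C: 3 H
  1 × C (aromatic): no H
  1 × Cl: no H
  1 × N: 1 H
  1 × N: no H
  1 × O (charge -1): no H
  Total hydrogens = 22.
Net charge -1.
Molecular formula: C17H22ClN2O4-

C17H22ClN2O4-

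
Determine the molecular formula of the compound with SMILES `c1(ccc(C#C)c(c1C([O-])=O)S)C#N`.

C10H4NO2S-

Heavy atoms from the SMILES: 10 C, 1 N, 2 O, 1 S.
Implicit hydrogens by atom environment:
  4 × C (aromatic): no H
  3 × C: no H
  2 × C (aromatic): 1 H each → 2
  1 × C: 1 H
  1 × N: no H
  1 × O: no H
  1 × O (charge -1): no H
  1 × S: 1 H
  Total hydrogens = 4.
Net charge -1.
Molecular formula: C10H4NO2S-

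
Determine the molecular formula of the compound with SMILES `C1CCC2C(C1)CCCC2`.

C10H18

Heavy atoms from the SMILES: 10 C.
Implicit hydrogens by atom environment:
  8 × C: 2 H each → 16
  2 × C: 1 H each → 2
  Total hydrogens = 18.
Molecular formula: C10H18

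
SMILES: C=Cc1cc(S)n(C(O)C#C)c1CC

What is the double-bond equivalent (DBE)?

6

Molecular formula from the SMILES: C11H13NOS.
DoU = (2C + 2 + N − H − X)/2 = (2·11 + 2 + 1 − 13 − 0)/2 = 12/2 = 6.
(Structurally: 1 ring(s) + 5 π bond(s) = 6.)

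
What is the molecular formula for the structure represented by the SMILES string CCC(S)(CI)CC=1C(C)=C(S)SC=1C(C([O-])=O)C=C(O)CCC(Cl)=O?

C17H21ClIO4S3-

Heavy atoms from the SMILES: 17 C, 1 Cl, 1 I, 4 O, 3 S.
Implicit hydrogens by atom environment:
  5 × C: 2 H each → 10
  4 × C (aromatic): no H
  4 × C: no H
  2 × C: 3 H each → 6
  2 × C: 1 H each → 2
  2 × O: no H
  2 × S: 1 H each → 2
  1 × Cl: no H
  1 × I: no H
  1 × O: 1 H
  1 × O (charge -1): no H
  1 × S (aromatic): no H
  Total hydrogens = 21.
Net charge -1.
Molecular formula: C17H21ClIO4S3-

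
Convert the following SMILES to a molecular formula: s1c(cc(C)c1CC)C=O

C8H10OS

Heavy atoms from the SMILES: 8 C, 1 O, 1 S.
Implicit hydrogens by atom environment:
  3 × C (aromatic): no H
  2 × C: 3 H each → 6
  1 × C: 2 H
  1 × C (aromatic): 1 H
  1 × C: 1 H
  1 × O: no H
  1 × S (aromatic): no H
  Total hydrogens = 10.
Molecular formula: C8H10OS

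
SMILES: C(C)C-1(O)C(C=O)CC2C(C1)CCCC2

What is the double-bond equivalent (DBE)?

Molecular formula from the SMILES: C13H22O2.
DoU = (2C + 2 + N − H − X)/2 = (2·13 + 2 + 0 − 22 − 0)/2 = 6/2 = 3.
(Structurally: 2 ring(s) + 1 π bond(s) = 3.)

3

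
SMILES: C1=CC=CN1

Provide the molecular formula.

C4H5N

Heavy atoms from the SMILES: 4 C, 1 N.
Implicit hydrogens by atom environment:
  4 × C (aromatic): 1 H each → 4
  1 × N (aromatic): 1 H
  Total hydrogens = 5.
Molecular formula: C4H5N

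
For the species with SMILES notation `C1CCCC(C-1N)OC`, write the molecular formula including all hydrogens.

Heavy atoms from the SMILES: 7 C, 1 N, 1 O.
Implicit hydrogens by atom environment:
  4 × C: 2 H each → 8
  2 × C: 1 H each → 2
  1 × C: 3 H
  1 × N: 2 H
  1 × O: no H
  Total hydrogens = 15.
Molecular formula: C7H15NO

C7H15NO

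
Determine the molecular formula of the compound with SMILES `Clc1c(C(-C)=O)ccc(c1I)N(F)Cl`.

C8H5Cl2FINO

Heavy atoms from the SMILES: 8 C, 2 Cl, 1 F, 1 I, 1 N, 1 O.
Implicit hydrogens by atom environment:
  4 × C (aromatic): no H
  2 × C (aromatic): 1 H each → 2
  2 × Cl: no H
  1 × C: 3 H
  1 × C: no H
  1 × F: no H
  1 × I: no H
  1 × N: no H
  1 × O: no H
  Total hydrogens = 5.
Molecular formula: C8H5Cl2FINO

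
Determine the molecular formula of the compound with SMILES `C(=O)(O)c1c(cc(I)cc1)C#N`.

C8H4INO2

Heavy atoms from the SMILES: 8 C, 1 I, 1 N, 2 O.
Implicit hydrogens by atom environment:
  3 × C (aromatic): 1 H each → 3
  3 × C (aromatic): no H
  2 × C: no H
  1 × I: no H
  1 × N: no H
  1 × O: 1 H
  1 × O: no H
  Total hydrogens = 4.
Molecular formula: C8H4INO2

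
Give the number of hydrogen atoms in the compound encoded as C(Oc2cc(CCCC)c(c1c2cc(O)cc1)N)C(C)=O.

Hydrogens are implicit in SMILES; fill each atom to its normal valence:
  6 × C (aromatic): no H
  4 × C: 2 H each → 8
  4 × C (aromatic): 1 H each → 4
  2 × C: 3 H each → 6
  2 × O: no H
  1 × C: no H
  1 × N: 2 H
  1 × O: 1 H
  Total hydrogens = 21.

21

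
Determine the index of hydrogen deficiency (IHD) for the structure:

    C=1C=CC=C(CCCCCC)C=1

Molecular formula from the SMILES: C12H18.
DoU = (2C + 2 + N − H − X)/2 = (2·12 + 2 + 0 − 18 − 0)/2 = 8/2 = 4.
(Structurally: 1 ring(s) + 3 π bond(s) = 4.)

4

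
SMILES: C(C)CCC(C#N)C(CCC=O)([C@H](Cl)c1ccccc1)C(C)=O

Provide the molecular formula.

Heavy atoms from the SMILES: 19 C, 1 Cl, 1 N, 2 O.
Implicit hydrogens by atom environment:
  5 × C: 2 H each → 10
  5 × C (aromatic): 1 H each → 5
  3 × C: 1 H each → 3
  3 × C: no H
  2 × C: 3 H each → 6
  2 × O: no H
  1 × C (aromatic): no H
  1 × Cl: no H
  1 × N: no H
  Total hydrogens = 24.
Molecular formula: C19H24ClNO2

C19H24ClNO2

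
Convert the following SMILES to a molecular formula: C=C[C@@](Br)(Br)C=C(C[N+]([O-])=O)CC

C8H11Br2NO2

Heavy atoms from the SMILES: 2 Br, 8 C, 1 N, 2 O.
Implicit hydrogens by atom environment:
  3 × C: 2 H each → 6
  2 × Br: no H
  2 × C: 1 H each → 2
  2 × C: no H
  1 × C: 3 H
  1 × N (charge +1): no H
  1 × O: no H
  1 × O (charge -1): no H
  Total hydrogens = 11.
Molecular formula: C8H11Br2NO2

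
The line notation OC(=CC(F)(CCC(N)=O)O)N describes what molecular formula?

Heavy atoms from the SMILES: 6 C, 1 F, 2 N, 3 O.
Implicit hydrogens by atom environment:
  3 × C: no H
  2 × C: 2 H each → 4
  2 × N: 2 H each → 4
  2 × O: 1 H each → 2
  1 × C: 1 H
  1 × F: no H
  1 × O: no H
  Total hydrogens = 11.
Molecular formula: C6H11FN2O3

C6H11FN2O3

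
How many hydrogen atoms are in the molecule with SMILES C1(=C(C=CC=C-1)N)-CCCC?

Hydrogens are implicit in SMILES; fill each atom to its normal valence:
  4 × C (aromatic): 1 H each → 4
  3 × C: 2 H each → 6
  2 × C (aromatic): no H
  1 × C: 3 H
  1 × N: 2 H
  Total hydrogens = 15.

15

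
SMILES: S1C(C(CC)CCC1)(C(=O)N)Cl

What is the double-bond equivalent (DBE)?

2

Molecular formula from the SMILES: C8H14ClNOS.
DoU = (2C + 2 + N − H − X)/2 = (2·8 + 2 + 1 − 14 − 1)/2 = 4/2 = 2.
(Structurally: 1 ring(s) + 1 π bond(s) = 2.)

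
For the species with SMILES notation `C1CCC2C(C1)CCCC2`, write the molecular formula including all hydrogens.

Heavy atoms from the SMILES: 10 C.
Implicit hydrogens by atom environment:
  8 × C: 2 H each → 16
  2 × C: 1 H each → 2
  Total hydrogens = 18.
Molecular formula: C10H18

C10H18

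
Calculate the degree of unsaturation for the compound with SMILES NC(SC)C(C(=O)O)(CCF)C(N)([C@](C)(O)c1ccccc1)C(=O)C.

6

Molecular formula from the SMILES: C17H25FN2O4S.
DoU = (2C + 2 + N − H − X)/2 = (2·17 + 2 + 2 − 25 − 1)/2 = 12/2 = 6.
(Structurally: 1 ring(s) + 5 π bond(s) = 6.)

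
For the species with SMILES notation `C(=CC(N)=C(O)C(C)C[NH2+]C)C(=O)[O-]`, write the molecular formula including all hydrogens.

Heavy atoms from the SMILES: 9 C, 2 N, 3 O.
Implicit hydrogens by atom environment:
  3 × C: 1 H each → 3
  3 × C: no H
  2 × C: 3 H each → 6
  1 × C: 2 H
  1 × N: 2 H
  1 × N (charge +1): 2 H
  1 × O: 1 H
  1 × O: no H
  1 × O (charge -1): no H
  Total hydrogens = 16.
Molecular formula: C9H16N2O3

C9H16N2O3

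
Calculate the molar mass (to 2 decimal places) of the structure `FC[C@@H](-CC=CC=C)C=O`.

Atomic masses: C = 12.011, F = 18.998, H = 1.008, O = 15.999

Molecular formula: C8H11FO.
M = 8×12.011 + 1×18.998 + 11×1.008 + 1×15.999 = 142.17 g/mol.

142.17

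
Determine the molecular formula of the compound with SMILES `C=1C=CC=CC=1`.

C6H6

Heavy atoms from the SMILES: 6 C.
Implicit hydrogens by atom environment:
  6 × C (aromatic): 1 H each → 6
  Total hydrogens = 6.
Molecular formula: C6H6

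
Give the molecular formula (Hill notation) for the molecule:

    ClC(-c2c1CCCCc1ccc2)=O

Heavy atoms from the SMILES: 11 C, 1 Cl, 1 O.
Implicit hydrogens by atom environment:
  4 × C: 2 H each → 8
  3 × C (aromatic): 1 H each → 3
  3 × C (aromatic): no H
  1 × C: no H
  1 × Cl: no H
  1 × O: no H
  Total hydrogens = 11.
Molecular formula: C11H11ClO

C11H11ClO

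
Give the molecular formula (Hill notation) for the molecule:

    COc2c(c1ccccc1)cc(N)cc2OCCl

Heavy atoms from the SMILES: 14 C, 1 Cl, 1 N, 2 O.
Implicit hydrogens by atom environment:
  7 × C (aromatic): 1 H each → 7
  5 × C (aromatic): no H
  2 × O: no H
  1 × C: 3 H
  1 × C: 2 H
  1 × Cl: no H
  1 × N: 2 H
  Total hydrogens = 14.
Molecular formula: C14H14ClNO2

C14H14ClNO2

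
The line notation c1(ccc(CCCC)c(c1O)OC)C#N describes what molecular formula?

Heavy atoms from the SMILES: 12 C, 1 N, 2 O.
Implicit hydrogens by atom environment:
  4 × C (aromatic): no H
  3 × C: 2 H each → 6
  2 × C: 3 H each → 6
  2 × C (aromatic): 1 H each → 2
  1 × C: no H
  1 × N: no H
  1 × O: 1 H
  1 × O: no H
  Total hydrogens = 15.
Molecular formula: C12H15NO2

C12H15NO2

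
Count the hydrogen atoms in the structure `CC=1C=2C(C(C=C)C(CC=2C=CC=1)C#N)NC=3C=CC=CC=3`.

20

Hydrogens are implicit in SMILES; fill each atom to its normal valence:
  8 × C (aromatic): 1 H each → 8
  4 × C: 1 H each → 4
  4 × C (aromatic): no H
  2 × C: 2 H each → 4
  1 × C: 3 H
  1 × C: no H
  1 × N: 1 H
  1 × N: no H
  Total hydrogens = 20.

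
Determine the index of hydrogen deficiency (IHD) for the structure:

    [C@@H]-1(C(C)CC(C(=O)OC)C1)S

Molecular formula from the SMILES: C8H14O2S.
DoU = (2C + 2 + N − H − X)/2 = (2·8 + 2 + 0 − 14 − 0)/2 = 4/2 = 2.
(Structurally: 1 ring(s) + 1 π bond(s) = 2.)

2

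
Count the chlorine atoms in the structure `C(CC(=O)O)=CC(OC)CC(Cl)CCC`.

1

The symbol for chlorine appears 1 time in the SMILES.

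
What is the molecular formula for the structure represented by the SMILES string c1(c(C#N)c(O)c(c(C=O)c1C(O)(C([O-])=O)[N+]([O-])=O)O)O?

C10H5N2O9-

Heavy atoms from the SMILES: 10 C, 2 N, 9 O.
Implicit hydrogens by atom environment:
  6 × C (aromatic): no H
  4 × O: 1 H each → 4
  3 × C: no H
  3 × O: no H
  2 × O (charge -1): no H
  1 × C: 1 H
  1 × N: no H
  1 × N (charge +1): no H
  Total hydrogens = 5.
Net charge -1.
Molecular formula: C10H5N2O9-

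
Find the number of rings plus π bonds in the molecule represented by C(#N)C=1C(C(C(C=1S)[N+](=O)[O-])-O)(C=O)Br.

6

Molecular formula from the SMILES: C7H5BrN2O4S.
DoU = (2C + 2 + N − H − X)/2 = (2·7 + 2 + 2 − 5 − 1)/2 = 12/2 = 6.
(Structurally: 1 ring(s) + 5 π bond(s) = 6.)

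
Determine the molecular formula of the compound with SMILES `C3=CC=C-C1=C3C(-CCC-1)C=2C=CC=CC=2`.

C16H16

Heavy atoms from the SMILES: 16 C.
Implicit hydrogens by atom environment:
  9 × C (aromatic): 1 H each → 9
  3 × C: 2 H each → 6
  3 × C (aromatic): no H
  1 × C: 1 H
  Total hydrogens = 16.
Molecular formula: C16H16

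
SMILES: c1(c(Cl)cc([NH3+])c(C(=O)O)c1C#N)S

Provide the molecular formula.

Heavy atoms from the SMILES: 8 C, 1 Cl, 2 N, 2 O, 1 S.
Implicit hydrogens by atom environment:
  5 × C (aromatic): no H
  2 × C: no H
  1 × C (aromatic): 1 H
  1 × Cl: no H
  1 × N (charge +1): 3 H
  1 × N: no H
  1 × O: 1 H
  1 × O: no H
  1 × S: 1 H
  Total hydrogens = 6.
Net charge +1.
Molecular formula: C8H6ClN2O2S+

C8H6ClN2O2S+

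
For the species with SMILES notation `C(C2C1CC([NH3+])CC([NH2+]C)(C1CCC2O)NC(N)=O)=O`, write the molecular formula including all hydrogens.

Heavy atoms from the SMILES: 13 C, 4 N, 3 O.
Implicit hydrogens by atom environment:
  6 × C: 1 H each → 6
  4 × C: 2 H each → 8
  2 × C: no H
  2 × O: no H
  1 × C: 3 H
  1 × N (charge +1): 3 H
  1 × N (charge +1): 2 H
  1 × N: 2 H
  1 × N: 1 H
  1 × O: 1 H
  Total hydrogens = 26.
Net charge +2.
Molecular formula: [C13H26N4O3]2+

[C13H26N4O3]2+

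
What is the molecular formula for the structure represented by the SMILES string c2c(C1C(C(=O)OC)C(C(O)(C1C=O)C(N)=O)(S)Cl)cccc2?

C15H16ClNO5S

Heavy atoms from the SMILES: 15 C, 1 Cl, 1 N, 5 O, 1 S.
Implicit hydrogens by atom environment:
  5 × C (aromatic): 1 H each → 5
  4 × C: 1 H each → 4
  4 × C: no H
  4 × O: no H
  1 × C: 3 H
  1 × C (aromatic): no H
  1 × Cl: no H
  1 × N: 2 H
  1 × O: 1 H
  1 × S: 1 H
  Total hydrogens = 16.
Molecular formula: C15H16ClNO5S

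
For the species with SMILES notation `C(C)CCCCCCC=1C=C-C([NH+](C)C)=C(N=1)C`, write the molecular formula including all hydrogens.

Heavy atoms from the SMILES: 16 C, 2 N.
Implicit hydrogens by atom environment:
  7 × C: 2 H each → 14
  4 × C: 3 H each → 12
  3 × C (aromatic): no H
  2 × C (aromatic): 1 H each → 2
  1 × N (charge +1): 1 H
  1 × N (aromatic): no H
  Total hydrogens = 29.
Net charge +1.
Molecular formula: C16H29N2+

C16H29N2+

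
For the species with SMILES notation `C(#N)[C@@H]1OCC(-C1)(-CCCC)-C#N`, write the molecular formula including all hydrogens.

C10H14N2O

Heavy atoms from the SMILES: 10 C, 2 N, 1 O.
Implicit hydrogens by atom environment:
  5 × C: 2 H each → 10
  3 × C: no H
  2 × N: no H
  1 × C: 3 H
  1 × C: 1 H
  1 × O: no H
  Total hydrogens = 14.
Molecular formula: C10H14N2O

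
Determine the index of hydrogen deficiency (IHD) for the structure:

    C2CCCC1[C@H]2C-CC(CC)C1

Molecular formula from the SMILES: C12H22.
DoU = (2C + 2 + N − H − X)/2 = (2·12 + 2 + 0 − 22 − 0)/2 = 4/2 = 2.
(Structurally: 2 ring(s) + 0 π bond(s) = 2.)

2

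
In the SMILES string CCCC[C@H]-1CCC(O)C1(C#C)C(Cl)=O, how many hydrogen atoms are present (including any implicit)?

Hydrogens are implicit in SMILES; fill each atom to its normal valence:
  5 × C: 2 H each → 10
  3 × C: 1 H each → 3
  3 × C: no H
  1 × C: 3 H
  1 × Cl: no H
  1 × O: 1 H
  1 × O: no H
  Total hydrogens = 17.

17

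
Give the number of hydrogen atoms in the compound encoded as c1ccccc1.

Hydrogens are implicit in SMILES; fill each atom to its normal valence:
  6 × C (aromatic): 1 H each → 6
  Total hydrogens = 6.

6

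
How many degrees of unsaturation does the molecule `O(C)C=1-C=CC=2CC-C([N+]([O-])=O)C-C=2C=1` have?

6

Molecular formula from the SMILES: C11H13NO3.
DoU = (2C + 2 + N − H − X)/2 = (2·11 + 2 + 1 − 13 − 0)/2 = 12/2 = 6.
(Structurally: 2 ring(s) + 4 π bond(s) = 6.)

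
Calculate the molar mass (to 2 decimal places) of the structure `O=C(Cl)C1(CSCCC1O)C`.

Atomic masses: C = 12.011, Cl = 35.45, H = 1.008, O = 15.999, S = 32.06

Molecular formula: C7H11ClO2S.
M = 7×12.011 + 1×35.45 + 11×1.008 + 2×15.999 + 1×32.06 = 194.67 g/mol.

194.67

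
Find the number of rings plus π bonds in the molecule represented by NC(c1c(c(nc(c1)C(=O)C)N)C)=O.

6

Molecular formula from the SMILES: C9H11N3O2.
DoU = (2C + 2 + N − H − X)/2 = (2·9 + 2 + 3 − 11 − 0)/2 = 12/2 = 6.
(Structurally: 1 ring(s) + 5 π bond(s) = 6.)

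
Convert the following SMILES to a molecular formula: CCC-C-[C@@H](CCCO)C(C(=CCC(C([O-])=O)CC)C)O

Heavy atoms from the SMILES: 17 C, 4 O.
Implicit hydrogens by atom environment:
  8 × C: 2 H each → 16
  4 × C: 1 H each → 4
  3 × C: 3 H each → 9
  2 × C: no H
  2 × O: 1 H each → 2
  1 × O: no H
  1 × O (charge -1): no H
  Total hydrogens = 31.
Net charge -1.
Molecular formula: C17H31O4-

C17H31O4-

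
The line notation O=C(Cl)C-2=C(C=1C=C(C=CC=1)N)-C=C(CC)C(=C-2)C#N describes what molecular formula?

Heavy atoms from the SMILES: 16 C, 1 Cl, 2 N, 1 O.
Implicit hydrogens by atom environment:
  6 × C (aromatic): 1 H each → 6
  6 × C (aromatic): no H
  2 × C: no H
  1 × C: 3 H
  1 × C: 2 H
  1 × Cl: no H
  1 × N: 2 H
  1 × N: no H
  1 × O: no H
  Total hydrogens = 13.
Molecular formula: C16H13ClN2O

C16H13ClN2O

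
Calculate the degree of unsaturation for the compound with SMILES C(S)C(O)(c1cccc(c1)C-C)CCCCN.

Molecular formula from the SMILES: C14H23NOS.
DoU = (2C + 2 + N − H − X)/2 = (2·14 + 2 + 1 − 23 − 0)/2 = 8/2 = 4.
(Structurally: 1 ring(s) + 3 π bond(s) = 4.)

4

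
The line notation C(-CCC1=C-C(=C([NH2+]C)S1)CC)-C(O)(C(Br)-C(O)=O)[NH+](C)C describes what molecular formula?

[C15H27BrN2O3S]2+

Heavy atoms from the SMILES: 1 Br, 15 C, 2 N, 3 O, 1 S.
Implicit hydrogens by atom environment:
  4 × C: 3 H each → 12
  4 × C: 2 H each → 8
  3 × C (aromatic): no H
  2 × C: no H
  2 × O: 1 H each → 2
  1 × Br: no H
  1 × C (aromatic): 1 H
  1 × C: 1 H
  1 × N (charge +1): 2 H
  1 × N (charge +1): 1 H
  1 × O: no H
  1 × S (aromatic): no H
  Total hydrogens = 27.
Net charge +2.
Molecular formula: [C15H27BrN2O3S]2+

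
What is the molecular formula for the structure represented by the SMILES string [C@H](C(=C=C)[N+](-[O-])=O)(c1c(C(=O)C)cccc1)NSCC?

C14H16N2O3S

Heavy atoms from the SMILES: 14 C, 2 N, 3 O, 1 S.
Implicit hydrogens by atom environment:
  4 × C (aromatic): 1 H each → 4
  3 × C: no H
  2 × C: 3 H each → 6
  2 × C: 2 H each → 4
  2 × C (aromatic): no H
  2 × O: no H
  1 × C: 1 H
  1 × N: 1 H
  1 × N (charge +1): no H
  1 × O (charge -1): no H
  1 × S: no H
  Total hydrogens = 16.
Molecular formula: C14H16N2O3S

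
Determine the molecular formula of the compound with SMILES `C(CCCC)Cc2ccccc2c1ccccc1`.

Heavy atoms from the SMILES: 18 C.
Implicit hydrogens by atom environment:
  9 × C (aromatic): 1 H each → 9
  5 × C: 2 H each → 10
  3 × C (aromatic): no H
  1 × C: 3 H
  Total hydrogens = 22.
Molecular formula: C18H22

C18H22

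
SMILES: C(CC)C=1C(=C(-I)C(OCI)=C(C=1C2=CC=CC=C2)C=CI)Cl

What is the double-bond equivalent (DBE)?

9

Molecular formula from the SMILES: C18H16ClI3O.
DoU = (2C + 2 + N − H − X)/2 = (2·18 + 2 + 0 − 16 − 4)/2 = 18/2 = 9.
(Structurally: 2 ring(s) + 7 π bond(s) = 9.)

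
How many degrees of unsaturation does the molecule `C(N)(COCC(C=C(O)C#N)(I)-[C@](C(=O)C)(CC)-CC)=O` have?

Molecular formula from the SMILES: C14H21IN2O4.
DoU = (2C + 2 + N − H − X)/2 = (2·14 + 2 + 2 − 21 − 1)/2 = 10/2 = 5.
(Structurally: 0 ring(s) + 5 π bond(s) = 5.)

5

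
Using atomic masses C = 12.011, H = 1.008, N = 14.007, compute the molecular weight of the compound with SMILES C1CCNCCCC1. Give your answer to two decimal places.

113.20

Molecular formula: C7H15N.
M = 7×12.011 + 15×1.008 + 1×14.007 = 113.20 g/mol.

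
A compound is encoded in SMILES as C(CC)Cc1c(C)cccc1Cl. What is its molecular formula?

Heavy atoms from the SMILES: 11 C, 1 Cl.
Implicit hydrogens by atom environment:
  3 × C: 2 H each → 6
  3 × C (aromatic): 1 H each → 3
  3 × C (aromatic): no H
  2 × C: 3 H each → 6
  1 × Cl: no H
  Total hydrogens = 15.
Molecular formula: C11H15Cl

C11H15Cl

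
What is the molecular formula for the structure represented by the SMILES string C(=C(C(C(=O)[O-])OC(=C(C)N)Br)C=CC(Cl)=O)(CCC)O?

C13H16BrClNO5-

Heavy atoms from the SMILES: 1 Br, 13 C, 1 Cl, 1 N, 5 O.
Implicit hydrogens by atom environment:
  6 × C: no H
  3 × C: 1 H each → 3
  3 × O: no H
  2 × C: 3 H each → 6
  2 × C: 2 H each → 4
  1 × Br: no H
  1 × Cl: no H
  1 × N: 2 H
  1 × O: 1 H
  1 × O (charge -1): no H
  Total hydrogens = 16.
Net charge -1.
Molecular formula: C13H16BrClNO5-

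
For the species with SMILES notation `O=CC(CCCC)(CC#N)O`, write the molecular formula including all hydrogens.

Heavy atoms from the SMILES: 8 C, 1 N, 2 O.
Implicit hydrogens by atom environment:
  4 × C: 2 H each → 8
  2 × C: no H
  1 × C: 3 H
  1 × C: 1 H
  1 × N: no H
  1 × O: 1 H
  1 × O: no H
  Total hydrogens = 13.
Molecular formula: C8H13NO2

C8H13NO2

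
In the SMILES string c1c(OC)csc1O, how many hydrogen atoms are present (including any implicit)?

Hydrogens are implicit in SMILES; fill each atom to its normal valence:
  2 × C (aromatic): 1 H each → 2
  2 × C (aromatic): no H
  1 × C: 3 H
  1 × O: 1 H
  1 × O: no H
  1 × S (aromatic): no H
  Total hydrogens = 6.

6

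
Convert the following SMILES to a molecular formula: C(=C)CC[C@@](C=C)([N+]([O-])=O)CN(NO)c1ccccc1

C14H19N3O3

Heavy atoms from the SMILES: 14 C, 3 N, 3 O.
Implicit hydrogens by atom environment:
  5 × C: 2 H each → 10
  5 × C (aromatic): 1 H each → 5
  2 × C: 1 H each → 2
  1 × C: no H
  1 × C (aromatic): no H
  1 × N: 1 H
  1 × N: no H
  1 × N (charge +1): no H
  1 × O: 1 H
  1 × O: no H
  1 × O (charge -1): no H
  Total hydrogens = 19.
Molecular formula: C14H19N3O3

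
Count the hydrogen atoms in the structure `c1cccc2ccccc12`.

Hydrogens are implicit in SMILES; fill each atom to its normal valence:
  8 × C (aromatic): 1 H each → 8
  2 × C (aromatic): no H
  Total hydrogens = 8.

8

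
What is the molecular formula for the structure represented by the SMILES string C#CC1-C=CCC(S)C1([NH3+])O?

C8H12NOS+

Heavy atoms from the SMILES: 8 C, 1 N, 1 O, 1 S.
Implicit hydrogens by atom environment:
  5 × C: 1 H each → 5
  2 × C: no H
  1 × C: 2 H
  1 × N (charge +1): 3 H
  1 × O: 1 H
  1 × S: 1 H
  Total hydrogens = 12.
Net charge +1.
Molecular formula: C8H12NOS+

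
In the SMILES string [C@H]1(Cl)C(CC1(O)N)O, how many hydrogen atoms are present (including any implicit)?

Hydrogens are implicit in SMILES; fill each atom to its normal valence:
  2 × C: 1 H each → 2
  2 × O: 1 H each → 2
  1 × C: 2 H
  1 × C: no H
  1 × Cl: no H
  1 × N: 2 H
  Total hydrogens = 8.

8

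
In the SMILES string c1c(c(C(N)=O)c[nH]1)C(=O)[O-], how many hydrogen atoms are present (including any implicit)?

5

Hydrogens are implicit in SMILES; fill each atom to its normal valence:
  2 × C (aromatic): 1 H each → 2
  2 × C (aromatic): no H
  2 × C: no H
  2 × O: no H
  1 × N: 2 H
  1 × N (aromatic): 1 H
  1 × O (charge -1): no H
  Total hydrogens = 5.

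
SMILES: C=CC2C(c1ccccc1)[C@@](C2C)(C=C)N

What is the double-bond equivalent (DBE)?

7

Molecular formula from the SMILES: C15H19N.
DoU = (2C + 2 + N − H − X)/2 = (2·15 + 2 + 1 − 19 − 0)/2 = 14/2 = 7.
(Structurally: 2 ring(s) + 5 π bond(s) = 7.)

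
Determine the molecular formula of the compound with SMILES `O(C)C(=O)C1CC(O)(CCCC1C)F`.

Heavy atoms from the SMILES: 10 C, 1 F, 3 O.
Implicit hydrogens by atom environment:
  4 × C: 2 H each → 8
  2 × C: 3 H each → 6
  2 × C: 1 H each → 2
  2 × C: no H
  2 × O: no H
  1 × F: no H
  1 × O: 1 H
  Total hydrogens = 17.
Molecular formula: C10H17FO3

C10H17FO3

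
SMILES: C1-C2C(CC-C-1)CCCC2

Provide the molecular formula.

C10H18

Heavy atoms from the SMILES: 10 C.
Implicit hydrogens by atom environment:
  8 × C: 2 H each → 16
  2 × C: 1 H each → 2
  Total hydrogens = 18.
Molecular formula: C10H18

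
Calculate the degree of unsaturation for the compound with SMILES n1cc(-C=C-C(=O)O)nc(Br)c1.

Molecular formula from the SMILES: C7H5BrN2O2.
DoU = (2C + 2 + N − H − X)/2 = (2·7 + 2 + 2 − 5 − 1)/2 = 12/2 = 6.
(Structurally: 1 ring(s) + 5 π bond(s) = 6.)

6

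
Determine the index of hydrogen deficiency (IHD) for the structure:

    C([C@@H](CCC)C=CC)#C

3

Molecular formula from the SMILES: C9H14.
DoU = (2C + 2 + N − H − X)/2 = (2·9 + 2 + 0 − 14 − 0)/2 = 6/2 = 3.
(Structurally: 0 ring(s) + 3 π bond(s) = 3.)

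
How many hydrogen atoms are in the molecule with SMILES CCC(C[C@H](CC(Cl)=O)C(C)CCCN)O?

Hydrogens are implicit in SMILES; fill each atom to its normal valence:
  6 × C: 2 H each → 12
  3 × C: 1 H each → 3
  2 × C: 3 H each → 6
  1 × C: no H
  1 × Cl: no H
  1 × N: 2 H
  1 × O: 1 H
  1 × O: no H
  Total hydrogens = 24.

24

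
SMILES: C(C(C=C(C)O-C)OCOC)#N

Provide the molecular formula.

C8H13NO3

Heavy atoms from the SMILES: 8 C, 1 N, 3 O.
Implicit hydrogens by atom environment:
  3 × C: 3 H each → 9
  3 × O: no H
  2 × C: 1 H each → 2
  2 × C: no H
  1 × C: 2 H
  1 × N: no H
  Total hydrogens = 13.
Molecular formula: C8H13NO3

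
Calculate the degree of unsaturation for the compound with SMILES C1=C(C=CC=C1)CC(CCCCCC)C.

Molecular formula from the SMILES: C15H24.
DoU = (2C + 2 + N − H − X)/2 = (2·15 + 2 + 0 − 24 − 0)/2 = 8/2 = 4.
(Structurally: 1 ring(s) + 3 π bond(s) = 4.)

4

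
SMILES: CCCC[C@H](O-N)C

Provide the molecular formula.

Heavy atoms from the SMILES: 6 C, 1 N, 1 O.
Implicit hydrogens by atom environment:
  3 × C: 2 H each → 6
  2 × C: 3 H each → 6
  1 × C: 1 H
  1 × N: 2 H
  1 × O: no H
  Total hydrogens = 15.
Molecular formula: C6H15NO

C6H15NO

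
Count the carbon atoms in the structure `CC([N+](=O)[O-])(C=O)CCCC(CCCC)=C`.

The symbol for carbon appears 12 times in the SMILES.

12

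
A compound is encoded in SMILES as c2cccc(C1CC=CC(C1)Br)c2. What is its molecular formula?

C12H13Br

Heavy atoms from the SMILES: 1 Br, 12 C.
Implicit hydrogens by atom environment:
  5 × C (aromatic): 1 H each → 5
  4 × C: 1 H each → 4
  2 × C: 2 H each → 4
  1 × Br: no H
  1 × C (aromatic): no H
  Total hydrogens = 13.
Molecular formula: C12H13Br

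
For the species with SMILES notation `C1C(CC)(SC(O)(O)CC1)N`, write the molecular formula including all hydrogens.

Heavy atoms from the SMILES: 7 C, 1 N, 2 O, 1 S.
Implicit hydrogens by atom environment:
  4 × C: 2 H each → 8
  2 × C: no H
  2 × O: 1 H each → 2
  1 × C: 3 H
  1 × N: 2 H
  1 × S: no H
  Total hydrogens = 15.
Molecular formula: C7H15NO2S

C7H15NO2S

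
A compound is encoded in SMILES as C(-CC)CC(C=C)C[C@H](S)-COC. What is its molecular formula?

C11H22OS

Heavy atoms from the SMILES: 11 C, 1 O, 1 S.
Implicit hydrogens by atom environment:
  6 × C: 2 H each → 12
  3 × C: 1 H each → 3
  2 × C: 3 H each → 6
  1 × O: no H
  1 × S: 1 H
  Total hydrogens = 22.
Molecular formula: C11H22OS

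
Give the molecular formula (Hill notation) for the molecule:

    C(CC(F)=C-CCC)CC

C9H17F

Heavy atoms from the SMILES: 9 C, 1 F.
Implicit hydrogens by atom environment:
  5 × C: 2 H each → 10
  2 × C: 3 H each → 6
  1 × C: 1 H
  1 × C: no H
  1 × F: no H
  Total hydrogens = 17.
Molecular formula: C9H17F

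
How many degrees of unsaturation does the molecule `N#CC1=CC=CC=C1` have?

Molecular formula from the SMILES: C7H5N.
DoU = (2C + 2 + N − H − X)/2 = (2·7 + 2 + 1 − 5 − 0)/2 = 12/2 = 6.
(Structurally: 1 ring(s) + 5 π bond(s) = 6.)

6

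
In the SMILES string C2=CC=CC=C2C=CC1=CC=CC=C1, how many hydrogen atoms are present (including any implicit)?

Hydrogens are implicit in SMILES; fill each atom to its normal valence:
  10 × C (aromatic): 1 H each → 10
  2 × C: 1 H each → 2
  2 × C (aromatic): no H
  Total hydrogens = 12.

12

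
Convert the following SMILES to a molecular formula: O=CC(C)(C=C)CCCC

C9H16O

Heavy atoms from the SMILES: 9 C, 1 O.
Implicit hydrogens by atom environment:
  4 × C: 2 H each → 8
  2 × C: 3 H each → 6
  2 × C: 1 H each → 2
  1 × C: no H
  1 × O: no H
  Total hydrogens = 16.
Molecular formula: C9H16O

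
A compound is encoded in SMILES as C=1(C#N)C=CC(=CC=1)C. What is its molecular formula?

Heavy atoms from the SMILES: 8 C, 1 N.
Implicit hydrogens by atom environment:
  4 × C (aromatic): 1 H each → 4
  2 × C (aromatic): no H
  1 × C: 3 H
  1 × C: no H
  1 × N: no H
  Total hydrogens = 7.
Molecular formula: C8H7N

C8H7N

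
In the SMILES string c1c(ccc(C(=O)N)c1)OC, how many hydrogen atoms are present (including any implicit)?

Hydrogens are implicit in SMILES; fill each atom to its normal valence:
  4 × C (aromatic): 1 H each → 4
  2 × C (aromatic): no H
  2 × O: no H
  1 × C: 3 H
  1 × C: no H
  1 × N: 2 H
  Total hydrogens = 9.

9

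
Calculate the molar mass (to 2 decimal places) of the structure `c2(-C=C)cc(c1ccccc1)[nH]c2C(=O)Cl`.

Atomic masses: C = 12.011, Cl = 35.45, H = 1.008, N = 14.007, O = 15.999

Molecular formula: C13H10ClNO.
M = 13×12.011 + 1×35.45 + 10×1.008 + 1×14.007 + 1×15.999 = 231.68 g/mol.

231.68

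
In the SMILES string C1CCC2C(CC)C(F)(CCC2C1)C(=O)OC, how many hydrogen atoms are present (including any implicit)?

23

Hydrogens are implicit in SMILES; fill each atom to its normal valence:
  7 × C: 2 H each → 14
  3 × C: 1 H each → 3
  2 × C: 3 H each → 6
  2 × C: no H
  2 × O: no H
  1 × F: no H
  Total hydrogens = 23.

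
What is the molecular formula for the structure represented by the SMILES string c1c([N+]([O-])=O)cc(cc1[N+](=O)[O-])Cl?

C6H3ClN2O4

Heavy atoms from the SMILES: 6 C, 1 Cl, 2 N, 4 O.
Implicit hydrogens by atom environment:
  3 × C (aromatic): 1 H each → 3
  3 × C (aromatic): no H
  2 × N (charge +1): no H
  2 × O: no H
  2 × O (charge -1): no H
  1 × Cl: no H
  Total hydrogens = 3.
Molecular formula: C6H3ClN2O4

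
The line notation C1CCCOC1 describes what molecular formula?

Heavy atoms from the SMILES: 5 C, 1 O.
Implicit hydrogens by atom environment:
  5 × C: 2 H each → 10
  1 × O: no H
  Total hydrogens = 10.
Molecular formula: C5H10O

C5H10O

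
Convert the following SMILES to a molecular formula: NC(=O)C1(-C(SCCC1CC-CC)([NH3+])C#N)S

C11H20N3OS2+

Heavy atoms from the SMILES: 11 C, 3 N, 1 O, 2 S.
Implicit hydrogens by atom environment:
  5 × C: 2 H each → 10
  4 × C: no H
  1 × C: 3 H
  1 × C: 1 H
  1 × N (charge +1): 3 H
  1 × N: 2 H
  1 × N: no H
  1 × O: no H
  1 × S: 1 H
  1 × S: no H
  Total hydrogens = 20.
Net charge +1.
Molecular formula: C11H20N3OS2+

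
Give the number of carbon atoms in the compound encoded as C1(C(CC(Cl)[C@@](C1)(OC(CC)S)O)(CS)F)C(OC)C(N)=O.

The symbol for carbon appears 13 times in the SMILES. (Cl is a single chlorine, not C + l.)

13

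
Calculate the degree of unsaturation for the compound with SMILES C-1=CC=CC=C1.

Molecular formula from the SMILES: C6H6.
DoU = (2C + 2 + N − H − X)/2 = (2·6 + 2 + 0 − 6 − 0)/2 = 8/2 = 4.
(Structurally: 1 ring(s) + 3 π bond(s) = 4.)

4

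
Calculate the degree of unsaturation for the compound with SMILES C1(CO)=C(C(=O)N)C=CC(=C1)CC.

Molecular formula from the SMILES: C10H13NO2.
DoU = (2C + 2 + N − H − X)/2 = (2·10 + 2 + 1 − 13 − 0)/2 = 10/2 = 5.
(Structurally: 1 ring(s) + 4 π bond(s) = 5.)

5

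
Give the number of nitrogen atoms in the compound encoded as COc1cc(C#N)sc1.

The symbol for nitrogen appears 1 time in the SMILES.

1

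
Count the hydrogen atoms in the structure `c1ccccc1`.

Hydrogens are implicit in SMILES; fill each atom to its normal valence:
  6 × C (aromatic): 1 H each → 6
  Total hydrogens = 6.

6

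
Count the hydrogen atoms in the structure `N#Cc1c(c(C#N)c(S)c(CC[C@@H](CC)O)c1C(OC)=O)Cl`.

Hydrogens are implicit in SMILES; fill each atom to its normal valence:
  6 × C (aromatic): no H
  3 × C: 2 H each → 6
  3 × C: no H
  2 × C: 3 H each → 6
  2 × N: no H
  2 × O: no H
  1 × C: 1 H
  1 × Cl: no H
  1 × O: 1 H
  1 × S: 1 H
  Total hydrogens = 15.

15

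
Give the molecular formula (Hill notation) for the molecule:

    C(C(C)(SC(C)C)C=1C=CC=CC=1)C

C13H20S

Heavy atoms from the SMILES: 13 C, 1 S.
Implicit hydrogens by atom environment:
  5 × C (aromatic): 1 H each → 5
  4 × C: 3 H each → 12
  1 × C: 2 H
  1 × C: 1 H
  1 × C: no H
  1 × C (aromatic): no H
  1 × S: no H
  Total hydrogens = 20.
Molecular formula: C13H20S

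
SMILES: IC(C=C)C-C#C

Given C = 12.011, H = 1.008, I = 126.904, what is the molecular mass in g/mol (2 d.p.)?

206.03

Molecular formula: C6H7I.
M = 6×12.011 + 7×1.008 + 1×126.904 = 206.03 g/mol.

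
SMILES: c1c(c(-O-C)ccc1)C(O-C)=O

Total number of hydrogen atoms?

Hydrogens are implicit in SMILES; fill each atom to its normal valence:
  4 × C (aromatic): 1 H each → 4
  3 × O: no H
  2 × C: 3 H each → 6
  2 × C (aromatic): no H
  1 × C: no H
  Total hydrogens = 10.

10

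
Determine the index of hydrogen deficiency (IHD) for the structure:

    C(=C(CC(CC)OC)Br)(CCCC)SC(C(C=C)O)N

2

Molecular formula from the SMILES: C15H28BrNO2S.
DoU = (2C + 2 + N − H − X)/2 = (2·15 + 2 + 1 − 28 − 1)/2 = 4/2 = 2.
(Structurally: 0 ring(s) + 2 π bond(s) = 2.)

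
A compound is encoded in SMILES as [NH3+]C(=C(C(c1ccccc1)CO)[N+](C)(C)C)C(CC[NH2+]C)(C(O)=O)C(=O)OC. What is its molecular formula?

[C20H34N3O5]3+

Heavy atoms from the SMILES: 20 C, 3 N, 5 O.
Implicit hydrogens by atom environment:
  5 × C: 3 H each → 15
  5 × C (aromatic): 1 H each → 5
  5 × C: no H
  3 × C: 2 H each → 6
  3 × O: no H
  2 × O: 1 H each → 2
  1 × C: 1 H
  1 × C (aromatic): no H
  1 × N (charge +1): 3 H
  1 × N (charge +1): 2 H
  1 × N (charge +1): no H
  Total hydrogens = 34.
Net charge +3.
Molecular formula: [C20H34N3O5]3+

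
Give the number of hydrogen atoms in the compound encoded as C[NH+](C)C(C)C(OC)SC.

18

Hydrogens are implicit in SMILES; fill each atom to its normal valence:
  5 × C: 3 H each → 15
  2 × C: 1 H each → 2
  1 × N (charge +1): 1 H
  1 × O: no H
  1 × S: no H
  Total hydrogens = 18.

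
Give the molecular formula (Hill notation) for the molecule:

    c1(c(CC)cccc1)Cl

C8H9Cl

Heavy atoms from the SMILES: 8 C, 1 Cl.
Implicit hydrogens by atom environment:
  4 × C (aromatic): 1 H each → 4
  2 × C (aromatic): no H
  1 × C: 3 H
  1 × C: 2 H
  1 × Cl: no H
  Total hydrogens = 9.
Molecular formula: C8H9Cl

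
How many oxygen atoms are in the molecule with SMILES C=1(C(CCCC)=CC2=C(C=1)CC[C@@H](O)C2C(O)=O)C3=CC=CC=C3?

The symbol for oxygen appears 3 times in the SMILES.

3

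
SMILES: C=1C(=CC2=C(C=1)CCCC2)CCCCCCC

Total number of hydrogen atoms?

Hydrogens are implicit in SMILES; fill each atom to its normal valence:
  10 × C: 2 H each → 20
  3 × C (aromatic): 1 H each → 3
  3 × C (aromatic): no H
  1 × C: 3 H
  Total hydrogens = 26.

26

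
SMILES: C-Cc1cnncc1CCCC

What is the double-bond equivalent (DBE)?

Molecular formula from the SMILES: C10H16N2.
DoU = (2C + 2 + N − H − X)/2 = (2·10 + 2 + 2 − 16 − 0)/2 = 8/2 = 4.
(Structurally: 1 ring(s) + 3 π bond(s) = 4.)

4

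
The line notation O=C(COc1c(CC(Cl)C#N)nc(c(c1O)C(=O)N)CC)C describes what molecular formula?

C14H16ClN3O4

Heavy atoms from the SMILES: 14 C, 1 Cl, 3 N, 4 O.
Implicit hydrogens by atom environment:
  5 × C (aromatic): no H
  3 × C: 2 H each → 6
  3 × C: no H
  3 × O: no H
  2 × C: 3 H each → 6
  1 × C: 1 H
  1 × Cl: no H
  1 × N: 2 H
  1 × N (aromatic): no H
  1 × N: no H
  1 × O: 1 H
  Total hydrogens = 16.
Molecular formula: C14H16ClN3O4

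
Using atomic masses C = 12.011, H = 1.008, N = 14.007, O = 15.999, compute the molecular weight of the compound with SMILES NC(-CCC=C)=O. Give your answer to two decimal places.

99.13

Molecular formula: C5H9NO.
M = 5×12.011 + 9×1.008 + 1×14.007 + 1×15.999 = 99.13 g/mol.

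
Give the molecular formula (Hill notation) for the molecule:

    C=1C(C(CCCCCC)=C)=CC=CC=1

C14H20

Heavy atoms from the SMILES: 14 C.
Implicit hydrogens by atom environment:
  6 × C: 2 H each → 12
  5 × C (aromatic): 1 H each → 5
  1 × C: 3 H
  1 × C: no H
  1 × C (aromatic): no H
  Total hydrogens = 20.
Molecular formula: C14H20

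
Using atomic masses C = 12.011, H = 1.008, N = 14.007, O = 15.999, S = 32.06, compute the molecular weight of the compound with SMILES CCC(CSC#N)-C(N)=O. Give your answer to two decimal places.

158.22

Molecular formula: C6H10N2OS.
M = 6×12.011 + 10×1.008 + 2×14.007 + 1×15.999 + 1×32.06 = 158.22 g/mol.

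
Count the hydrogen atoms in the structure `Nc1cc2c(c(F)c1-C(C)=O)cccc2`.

10

Hydrogens are implicit in SMILES; fill each atom to its normal valence:
  5 × C (aromatic): 1 H each → 5
  5 × C (aromatic): no H
  1 × C: 3 H
  1 × C: no H
  1 × F: no H
  1 × N: 2 H
  1 × O: no H
  Total hydrogens = 10.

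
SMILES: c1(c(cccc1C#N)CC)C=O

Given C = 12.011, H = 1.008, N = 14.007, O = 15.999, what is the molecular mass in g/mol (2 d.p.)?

159.19

Molecular formula: C10H9NO.
M = 10×12.011 + 9×1.008 + 1×14.007 + 1×15.999 = 159.19 g/mol.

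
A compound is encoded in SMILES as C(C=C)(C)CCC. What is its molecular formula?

Heavy atoms from the SMILES: 7 C.
Implicit hydrogens by atom environment:
  3 × C: 2 H each → 6
  2 × C: 3 H each → 6
  2 × C: 1 H each → 2
  Total hydrogens = 14.
Molecular formula: C7H14

C7H14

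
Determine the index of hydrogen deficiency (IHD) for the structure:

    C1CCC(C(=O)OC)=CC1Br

3

Molecular formula from the SMILES: C8H11BrO2.
DoU = (2C + 2 + N − H − X)/2 = (2·8 + 2 + 0 − 11 − 1)/2 = 6/2 = 3.
(Structurally: 1 ring(s) + 2 π bond(s) = 3.)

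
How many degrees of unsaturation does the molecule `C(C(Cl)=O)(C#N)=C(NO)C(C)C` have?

Molecular formula from the SMILES: C7H9ClN2O2.
DoU = (2C + 2 + N − H − X)/2 = (2·7 + 2 + 2 − 9 − 1)/2 = 8/2 = 4.
(Structurally: 0 ring(s) + 4 π bond(s) = 4.)

4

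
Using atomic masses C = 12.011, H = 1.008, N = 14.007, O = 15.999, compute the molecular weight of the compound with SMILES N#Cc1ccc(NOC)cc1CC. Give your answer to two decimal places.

176.22

Molecular formula: C10H12N2O.
M = 10×12.011 + 12×1.008 + 2×14.007 + 1×15.999 = 176.22 g/mol.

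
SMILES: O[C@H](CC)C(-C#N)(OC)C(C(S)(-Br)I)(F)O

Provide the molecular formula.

Heavy atoms from the SMILES: 1 Br, 8 C, 1 F, 1 I, 1 N, 3 O, 1 S.
Implicit hydrogens by atom environment:
  4 × C: no H
  2 × C: 3 H each → 6
  2 × O: 1 H each → 2
  1 × Br: no H
  1 × C: 2 H
  1 × C: 1 H
  1 × F: no H
  1 × I: no H
  1 × N: no H
  1 × O: no H
  1 × S: 1 H
  Total hydrogens = 12.
Molecular formula: C8H12BrFINO3S

C8H12BrFINO3S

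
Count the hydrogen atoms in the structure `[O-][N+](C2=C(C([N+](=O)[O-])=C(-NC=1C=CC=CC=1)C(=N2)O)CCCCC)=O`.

Hydrogens are implicit in SMILES; fill each atom to its normal valence:
  6 × C (aromatic): no H
  5 × C (aromatic): 1 H each → 5
  4 × C: 2 H each → 8
  2 × N (charge +1): no H
  2 × O: no H
  2 × O (charge -1): no H
  1 × C: 3 H
  1 × N: 1 H
  1 × N (aromatic): no H
  1 × O: 1 H
  Total hydrogens = 18.

18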